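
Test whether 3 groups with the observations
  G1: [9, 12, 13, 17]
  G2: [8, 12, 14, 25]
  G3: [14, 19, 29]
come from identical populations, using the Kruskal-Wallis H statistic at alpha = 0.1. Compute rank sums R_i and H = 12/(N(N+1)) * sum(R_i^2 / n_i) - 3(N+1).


Step 1: Combine all N = 11 observations and assign midranks.
sorted (value, group, rank): (8,G2,1), (9,G1,2), (12,G1,3.5), (12,G2,3.5), (13,G1,5), (14,G2,6.5), (14,G3,6.5), (17,G1,8), (19,G3,9), (25,G2,10), (29,G3,11)
Step 2: Sum ranks within each group.
R_1 = 18.5 (n_1 = 4)
R_2 = 21 (n_2 = 4)
R_3 = 26.5 (n_3 = 3)
Step 3: H = 12/(N(N+1)) * sum(R_i^2/n_i) - 3(N+1)
     = 12/(11*12) * (18.5^2/4 + 21^2/4 + 26.5^2/3) - 3*12
     = 0.090909 * 429.896 - 36
     = 3.081439.
Step 4: Ties present; correction factor C = 1 - 12/(11^3 - 11) = 0.990909. Corrected H = 3.081439 / 0.990909 = 3.109709.
Step 5: Under H0, H ~ chi^2(2); p-value = 0.211220.
Step 6: alpha = 0.1. fail to reject H0.

H = 3.1097, df = 2, p = 0.211220, fail to reject H0.


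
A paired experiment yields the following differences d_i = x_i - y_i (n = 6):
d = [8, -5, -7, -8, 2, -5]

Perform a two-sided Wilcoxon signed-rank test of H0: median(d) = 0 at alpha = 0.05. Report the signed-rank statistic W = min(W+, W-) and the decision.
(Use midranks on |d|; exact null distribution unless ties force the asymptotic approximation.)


Step 1: Drop any zero differences (none here) and take |d_i|.
|d| = [8, 5, 7, 8, 2, 5]
Step 2: Midrank |d_i| (ties get averaged ranks).
ranks: |8|->5.5, |5|->2.5, |7|->4, |8|->5.5, |2|->1, |5|->2.5
Step 3: Attach original signs; sum ranks with positive sign and with negative sign.
W+ = 5.5 + 1 = 6.5
W- = 2.5 + 4 + 5.5 + 2.5 = 14.5
(Check: W+ + W- = 21 should equal n(n+1)/2 = 21.)
Step 4: Test statistic W = min(W+, W-) = 6.5.
Step 5: Ties in |d|, so use the tie-corrected normal approximation.
        E[W] = n(n+1)/4 = 6*7/4 = 10.5.
        Tie groups: |d|=5 (t=2), |d|=8 (t=2); sum(t^3 - t) = 12.
        Var[W] = n(n+1)(2n+1)/24 - sum(t^3-t)/48 = 546/24 - 12/48 = 22.5.
        z = (W - E[W]) / sqrt(Var[W]) = (6.5 - 10.5) / 4.7434 = -0.8433.
        Two-sided p = 2*Phi(z) = 0.399075.
Step 6: alpha = 0.05. fail to reject H0.

W+ = 6.5, W- = 14.5, W = min = 6.5, p = 0.399075, fail to reject H0.


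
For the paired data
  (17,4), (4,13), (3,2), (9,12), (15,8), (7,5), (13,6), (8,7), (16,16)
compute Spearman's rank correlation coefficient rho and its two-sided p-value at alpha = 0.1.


Step 1: Rank x and y separately (midranks; no ties here).
rank(x): 17->9, 4->2, 3->1, 9->5, 15->7, 7->3, 13->6, 8->4, 16->8
rank(y): 4->2, 13->8, 2->1, 12->7, 8->6, 5->3, 6->4, 7->5, 16->9
Step 2: d_i = R_x(i) - R_y(i); compute d_i^2.
  (9-2)^2=49, (2-8)^2=36, (1-1)^2=0, (5-7)^2=4, (7-6)^2=1, (3-3)^2=0, (6-4)^2=4, (4-5)^2=1, (8-9)^2=1
sum(d^2) = 96.
Step 3: rho = 1 - 6*96 / (9*(9^2 - 1)) = 1 - 576/720 = 0.200000.
Step 4: Under H0, t = rho * sqrt((n-2)/(1-rho^2)) = 0.5401 ~ t(7).
Step 5: Two-sided p-value from the t-distribution with 7 df = 0.605901.
Step 6: alpha = 0.1. fail to reject H0.

rho = 0.2000, p = 0.605901, fail to reject H0 at alpha = 0.1.


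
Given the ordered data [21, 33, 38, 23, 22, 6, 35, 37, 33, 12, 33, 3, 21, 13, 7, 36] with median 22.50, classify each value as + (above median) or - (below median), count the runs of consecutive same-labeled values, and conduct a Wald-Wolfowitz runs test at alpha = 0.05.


Step 1: Compute median = 22.50; label A = above, B = below.
Labels in order: BAAABBAAABABBBBA  (n_A = 8, n_B = 8)
Step 2: Count runs R = 8.
Step 3: Under H0 (random ordering), E[R] = 2*n_A*n_B/(n_A+n_B) + 1 = 2*8*8/16 + 1 = 9.0000.
        Var[R] = 2*n_A*n_B*(2*n_A*n_B - n_A - n_B) / ((n_A+n_B)^2 * (n_A+n_B-1)) = 14336/3840 = 3.7333.
        SD[R] = 1.9322.
Step 4: Continuity-corrected z = (R + 0.5 - E[R]) / SD[R] = (8 + 0.5 - 9.0000) / 1.9322 = -0.2588.
Step 5: Two-sided p-value via normal approximation = 2*(1 - Phi(|z|)) = 0.795809.
Step 6: alpha = 0.05. fail to reject H0.

R = 8, z = -0.2588, p = 0.795809, fail to reject H0.


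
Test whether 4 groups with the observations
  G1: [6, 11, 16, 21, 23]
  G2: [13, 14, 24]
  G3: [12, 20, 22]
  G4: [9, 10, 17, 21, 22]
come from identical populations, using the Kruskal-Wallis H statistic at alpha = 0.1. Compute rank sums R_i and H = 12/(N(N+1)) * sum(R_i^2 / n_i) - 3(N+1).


Step 1: Combine all N = 16 observations and assign midranks.
sorted (value, group, rank): (6,G1,1), (9,G4,2), (10,G4,3), (11,G1,4), (12,G3,5), (13,G2,6), (14,G2,7), (16,G1,8), (17,G4,9), (20,G3,10), (21,G1,11.5), (21,G4,11.5), (22,G3,13.5), (22,G4,13.5), (23,G1,15), (24,G2,16)
Step 2: Sum ranks within each group.
R_1 = 39.5 (n_1 = 5)
R_2 = 29 (n_2 = 3)
R_3 = 28.5 (n_3 = 3)
R_4 = 39 (n_4 = 5)
Step 3: H = 12/(N(N+1)) * sum(R_i^2/n_i) - 3(N+1)
     = 12/(16*17) * (39.5^2/5 + 29^2/3 + 28.5^2/3 + 39^2/5) - 3*17
     = 0.044118 * 1167.33 - 51
     = 0.500000.
Step 4: Ties present; correction factor C = 1 - 12/(16^3 - 16) = 0.997059. Corrected H = 0.500000 / 0.997059 = 0.501475.
Step 5: Under H0, H ~ chi^2(3); p-value = 0.918567.
Step 6: alpha = 0.1. fail to reject H0.

H = 0.5015, df = 3, p = 0.918567, fail to reject H0.


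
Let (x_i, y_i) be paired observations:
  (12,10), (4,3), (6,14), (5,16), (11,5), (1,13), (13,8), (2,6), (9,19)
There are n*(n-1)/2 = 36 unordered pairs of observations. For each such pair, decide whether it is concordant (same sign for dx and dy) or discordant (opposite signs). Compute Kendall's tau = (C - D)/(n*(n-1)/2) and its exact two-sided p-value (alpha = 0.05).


Step 1: Enumerate the 36 unordered pairs (i,j) with i<j and classify each by sign(x_j-x_i) * sign(y_j-y_i).
  (1,2):dx=-8,dy=-7->C; (1,3):dx=-6,dy=+4->D; (1,4):dx=-7,dy=+6->D; (1,5):dx=-1,dy=-5->C
  (1,6):dx=-11,dy=+3->D; (1,7):dx=+1,dy=-2->D; (1,8):dx=-10,dy=-4->C; (1,9):dx=-3,dy=+9->D
  (2,3):dx=+2,dy=+11->C; (2,4):dx=+1,dy=+13->C; (2,5):dx=+7,dy=+2->C; (2,6):dx=-3,dy=+10->D
  (2,7):dx=+9,dy=+5->C; (2,8):dx=-2,dy=+3->D; (2,9):dx=+5,dy=+16->C; (3,4):dx=-1,dy=+2->D
  (3,5):dx=+5,dy=-9->D; (3,6):dx=-5,dy=-1->C; (3,7):dx=+7,dy=-6->D; (3,8):dx=-4,dy=-8->C
  (3,9):dx=+3,dy=+5->C; (4,5):dx=+6,dy=-11->D; (4,6):dx=-4,dy=-3->C; (4,7):dx=+8,dy=-8->D
  (4,8):dx=-3,dy=-10->C; (4,9):dx=+4,dy=+3->C; (5,6):dx=-10,dy=+8->D; (5,7):dx=+2,dy=+3->C
  (5,8):dx=-9,dy=+1->D; (5,9):dx=-2,dy=+14->D; (6,7):dx=+12,dy=-5->D; (6,8):dx=+1,dy=-7->D
  (6,9):dx=+8,dy=+6->C; (7,8):dx=-11,dy=-2->C; (7,9):dx=-4,dy=+11->D; (8,9):dx=+7,dy=+13->C
Step 2: C = 18, D = 18, total pairs = 36.
Step 3: tau = (C - D)/(n(n-1)/2) = (18 - 18)/36 = 0.000000.
Step 4: Exact two-sided p-value (enumerate n! = 362880 permutations of y under H0): p = 1.000000.
Step 5: alpha = 0.05. fail to reject H0.

tau_b = 0.0000 (C=18, D=18), p = 1.000000, fail to reject H0.


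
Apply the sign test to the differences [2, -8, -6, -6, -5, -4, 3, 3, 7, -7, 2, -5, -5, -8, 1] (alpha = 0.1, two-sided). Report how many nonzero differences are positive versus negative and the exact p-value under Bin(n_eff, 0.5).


Step 1: Discard zero differences. Original n = 15; n_eff = number of nonzero differences = 15.
Nonzero differences (with sign): +2, -8, -6, -6, -5, -4, +3, +3, +7, -7, +2, -5, -5, -8, +1
Step 2: Count signs: positive = 6, negative = 9.
Step 3: Under H0: P(positive) = 0.5, so the number of positives S ~ Bin(15, 0.5).
Step 4: Two-sided exact p-value = sum of Bin(15,0.5) probabilities at or below the observed probability = 0.607239.
Step 5: alpha = 0.1. fail to reject H0.

n_eff = 15, pos = 6, neg = 9, p = 0.607239, fail to reject H0.


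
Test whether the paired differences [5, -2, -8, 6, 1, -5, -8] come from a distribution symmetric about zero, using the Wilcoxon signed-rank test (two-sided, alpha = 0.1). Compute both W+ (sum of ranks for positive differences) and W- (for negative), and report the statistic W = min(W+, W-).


Step 1: Drop any zero differences (none here) and take |d_i|.
|d| = [5, 2, 8, 6, 1, 5, 8]
Step 2: Midrank |d_i| (ties get averaged ranks).
ranks: |5|->3.5, |2|->2, |8|->6.5, |6|->5, |1|->1, |5|->3.5, |8|->6.5
Step 3: Attach original signs; sum ranks with positive sign and with negative sign.
W+ = 3.5 + 5 + 1 = 9.5
W- = 2 + 6.5 + 3.5 + 6.5 = 18.5
(Check: W+ + W- = 28 should equal n(n+1)/2 = 28.)
Step 4: Test statistic W = min(W+, W-) = 9.5.
Step 5: Ties in |d|, so use the tie-corrected normal approximation.
        E[W] = n(n+1)/4 = 7*8/4 = 14.
        Tie groups: |d|=5 (t=2), |d|=8 (t=2); sum(t^3 - t) = 12.
        Var[W] = n(n+1)(2n+1)/24 - sum(t^3-t)/48 = 840/24 - 12/48 = 34.75.
        z = (W - E[W]) / sqrt(Var[W]) = (9.5 - 14) / 5.8949 = -0.7634.
        Two-sided p = 2*Phi(z) = 0.445243.
Step 6: alpha = 0.1. fail to reject H0.

W+ = 9.5, W- = 18.5, W = min = 9.5, p = 0.445243, fail to reject H0.


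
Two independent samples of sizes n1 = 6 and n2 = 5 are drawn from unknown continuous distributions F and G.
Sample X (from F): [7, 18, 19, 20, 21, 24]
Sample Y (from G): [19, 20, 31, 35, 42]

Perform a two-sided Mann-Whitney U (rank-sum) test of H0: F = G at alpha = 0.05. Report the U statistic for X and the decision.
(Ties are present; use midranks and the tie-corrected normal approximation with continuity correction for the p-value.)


Step 1: Combine and sort all 11 observations; assign midranks.
sorted (value, group): (7,X), (18,X), (19,X), (19,Y), (20,X), (20,Y), (21,X), (24,X), (31,Y), (35,Y), (42,Y)
ranks: 7->1, 18->2, 19->3.5, 19->3.5, 20->5.5, 20->5.5, 21->7, 24->8, 31->9, 35->10, 42->11
Step 2: Rank sum for X: R1 = 1 + 2 + 3.5 + 5.5 + 7 + 8 = 27.
Step 3: U_X = R1 - n1(n1+1)/2 = 27 - 6*7/2 = 27 - 21 = 6.
       U_Y = n1*n2 - U_X = 30 - 6 = 24.
Step 4: Ties are present, so use the tie-corrected normal approximation (with continuity correction) for the p-value.
Step 5: p-value = 0.119000; compare to alpha = 0.05. fail to reject H0.

U_X = 6, p = 0.119000, fail to reject H0 at alpha = 0.05.


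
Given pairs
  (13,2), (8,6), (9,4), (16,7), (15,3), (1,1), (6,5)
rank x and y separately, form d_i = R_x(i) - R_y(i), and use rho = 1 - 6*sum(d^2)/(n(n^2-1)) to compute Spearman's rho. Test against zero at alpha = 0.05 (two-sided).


Step 1: Rank x and y separately (midranks; no ties here).
rank(x): 13->5, 8->3, 9->4, 16->7, 15->6, 1->1, 6->2
rank(y): 2->2, 6->6, 4->4, 7->7, 3->3, 1->1, 5->5
Step 2: d_i = R_x(i) - R_y(i); compute d_i^2.
  (5-2)^2=9, (3-6)^2=9, (4-4)^2=0, (7-7)^2=0, (6-3)^2=9, (1-1)^2=0, (2-5)^2=9
sum(d^2) = 36.
Step 3: rho = 1 - 6*36 / (7*(7^2 - 1)) = 1 - 216/336 = 0.357143.
Step 4: Under H0, t = rho * sqrt((n-2)/(1-rho^2)) = 0.8550 ~ t(5).
Step 5: Two-sided p-value from the t-distribution with 5 df = 0.431611.
Step 6: alpha = 0.05. fail to reject H0.

rho = 0.3571, p = 0.431611, fail to reject H0 at alpha = 0.05.


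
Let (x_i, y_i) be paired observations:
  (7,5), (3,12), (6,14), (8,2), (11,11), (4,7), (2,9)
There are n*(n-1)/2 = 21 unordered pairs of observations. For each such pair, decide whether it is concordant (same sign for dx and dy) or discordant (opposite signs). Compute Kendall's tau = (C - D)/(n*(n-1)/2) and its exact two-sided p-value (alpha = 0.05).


Step 1: Enumerate the 21 unordered pairs (i,j) with i<j and classify each by sign(x_j-x_i) * sign(y_j-y_i).
  (1,2):dx=-4,dy=+7->D; (1,3):dx=-1,dy=+9->D; (1,4):dx=+1,dy=-3->D; (1,5):dx=+4,dy=+6->C
  (1,6):dx=-3,dy=+2->D; (1,7):dx=-5,dy=+4->D; (2,3):dx=+3,dy=+2->C; (2,4):dx=+5,dy=-10->D
  (2,5):dx=+8,dy=-1->D; (2,6):dx=+1,dy=-5->D; (2,7):dx=-1,dy=-3->C; (3,4):dx=+2,dy=-12->D
  (3,5):dx=+5,dy=-3->D; (3,6):dx=-2,dy=-7->C; (3,7):dx=-4,dy=-5->C; (4,5):dx=+3,dy=+9->C
  (4,6):dx=-4,dy=+5->D; (4,7):dx=-6,dy=+7->D; (5,6):dx=-7,dy=-4->C; (5,7):dx=-9,dy=-2->C
  (6,7):dx=-2,dy=+2->D
Step 2: C = 8, D = 13, total pairs = 21.
Step 3: tau = (C - D)/(n(n-1)/2) = (8 - 13)/21 = -0.238095.
Step 4: Exact two-sided p-value (enumerate n! = 5040 permutations of y under H0): p = 0.561905.
Step 5: alpha = 0.05. fail to reject H0.

tau_b = -0.2381 (C=8, D=13), p = 0.561905, fail to reject H0.


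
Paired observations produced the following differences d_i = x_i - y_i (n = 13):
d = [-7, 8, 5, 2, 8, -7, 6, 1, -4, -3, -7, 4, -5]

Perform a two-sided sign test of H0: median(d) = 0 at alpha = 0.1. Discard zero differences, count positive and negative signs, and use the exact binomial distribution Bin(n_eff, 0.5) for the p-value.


Step 1: Discard zero differences. Original n = 13; n_eff = number of nonzero differences = 13.
Nonzero differences (with sign): -7, +8, +5, +2, +8, -7, +6, +1, -4, -3, -7, +4, -5
Step 2: Count signs: positive = 7, negative = 6.
Step 3: Under H0: P(positive) = 0.5, so the number of positives S ~ Bin(13, 0.5).
Step 4: Two-sided exact p-value = sum of Bin(13,0.5) probabilities at or below the observed probability = 1.000000.
Step 5: alpha = 0.1. fail to reject H0.

n_eff = 13, pos = 7, neg = 6, p = 1.000000, fail to reject H0.


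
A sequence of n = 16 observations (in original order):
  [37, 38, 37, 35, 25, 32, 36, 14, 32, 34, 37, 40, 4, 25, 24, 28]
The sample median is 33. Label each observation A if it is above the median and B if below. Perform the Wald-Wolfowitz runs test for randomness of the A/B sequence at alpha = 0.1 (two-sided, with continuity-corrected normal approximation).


Step 1: Compute median = 33; label A = above, B = below.
Labels in order: AAAABBABBAAABBBB  (n_A = 8, n_B = 8)
Step 2: Count runs R = 6.
Step 3: Under H0 (random ordering), E[R] = 2*n_A*n_B/(n_A+n_B) + 1 = 2*8*8/16 + 1 = 9.0000.
        Var[R] = 2*n_A*n_B*(2*n_A*n_B - n_A - n_B) / ((n_A+n_B)^2 * (n_A+n_B-1)) = 14336/3840 = 3.7333.
        SD[R] = 1.9322.
Step 4: Continuity-corrected z = (R + 0.5 - E[R]) / SD[R] = (6 + 0.5 - 9.0000) / 1.9322 = -1.2939.
Step 5: Two-sided p-value via normal approximation = 2*(1 - Phi(|z|)) = 0.195709.
Step 6: alpha = 0.1. fail to reject H0.

R = 6, z = -1.2939, p = 0.195709, fail to reject H0.


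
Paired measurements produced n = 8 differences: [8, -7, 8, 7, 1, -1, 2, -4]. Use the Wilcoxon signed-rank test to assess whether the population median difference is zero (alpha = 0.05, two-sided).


Step 1: Drop any zero differences (none here) and take |d_i|.
|d| = [8, 7, 8, 7, 1, 1, 2, 4]
Step 2: Midrank |d_i| (ties get averaged ranks).
ranks: |8|->7.5, |7|->5.5, |8|->7.5, |7|->5.5, |1|->1.5, |1|->1.5, |2|->3, |4|->4
Step 3: Attach original signs; sum ranks with positive sign and with negative sign.
W+ = 7.5 + 7.5 + 5.5 + 1.5 + 3 = 25
W- = 5.5 + 1.5 + 4 = 11
(Check: W+ + W- = 36 should equal n(n+1)/2 = 36.)
Step 4: Test statistic W = min(W+, W-) = 11.
Step 5: Ties in |d|, so use the tie-corrected normal approximation.
        E[W] = n(n+1)/4 = 8*9/4 = 18.
        Tie groups: |d|=1 (t=2), |d|=7 (t=2), |d|=8 (t=2); sum(t^3 - t) = 18.
        Var[W] = n(n+1)(2n+1)/24 - sum(t^3-t)/48 = 1224/24 - 18/48 = 50.625.
        z = (W - E[W]) / sqrt(Var[W]) = (11 - 18) / 7.1151 = -0.9838.
        Two-sided p = 2*Phi(z) = 0.325204.
Step 6: alpha = 0.05. fail to reject H0.

W+ = 25, W- = 11, W = min = 11, p = 0.325204, fail to reject H0.


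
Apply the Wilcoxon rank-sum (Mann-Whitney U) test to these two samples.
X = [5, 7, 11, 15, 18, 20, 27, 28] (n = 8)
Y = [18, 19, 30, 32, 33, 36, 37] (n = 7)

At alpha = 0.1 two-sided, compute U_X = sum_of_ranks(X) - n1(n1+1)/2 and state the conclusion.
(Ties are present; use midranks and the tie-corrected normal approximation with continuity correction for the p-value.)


Step 1: Combine and sort all 15 observations; assign midranks.
sorted (value, group): (5,X), (7,X), (11,X), (15,X), (18,X), (18,Y), (19,Y), (20,X), (27,X), (28,X), (30,Y), (32,Y), (33,Y), (36,Y), (37,Y)
ranks: 5->1, 7->2, 11->3, 15->4, 18->5.5, 18->5.5, 19->7, 20->8, 27->9, 28->10, 30->11, 32->12, 33->13, 36->14, 37->15
Step 2: Rank sum for X: R1 = 1 + 2 + 3 + 4 + 5.5 + 8 + 9 + 10 = 42.5.
Step 3: U_X = R1 - n1(n1+1)/2 = 42.5 - 8*9/2 = 42.5 - 36 = 6.5.
       U_Y = n1*n2 - U_X = 56 - 6.5 = 49.5.
Step 4: Ties are present, so use the tie-corrected normal approximation (with continuity correction) for the p-value.
Step 5: p-value = 0.014997; compare to alpha = 0.1. reject H0.

U_X = 6.5, p = 0.014997, reject H0 at alpha = 0.1.


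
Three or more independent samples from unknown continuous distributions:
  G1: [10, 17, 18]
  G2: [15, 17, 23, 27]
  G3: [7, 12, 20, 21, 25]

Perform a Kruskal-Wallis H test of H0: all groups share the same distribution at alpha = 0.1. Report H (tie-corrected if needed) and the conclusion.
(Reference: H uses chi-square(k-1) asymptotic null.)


Step 1: Combine all N = 12 observations and assign midranks.
sorted (value, group, rank): (7,G3,1), (10,G1,2), (12,G3,3), (15,G2,4), (17,G1,5.5), (17,G2,5.5), (18,G1,7), (20,G3,8), (21,G3,9), (23,G2,10), (25,G3,11), (27,G2,12)
Step 2: Sum ranks within each group.
R_1 = 14.5 (n_1 = 3)
R_2 = 31.5 (n_2 = 4)
R_3 = 32 (n_3 = 5)
Step 3: H = 12/(N(N+1)) * sum(R_i^2/n_i) - 3(N+1)
     = 12/(12*13) * (14.5^2/3 + 31.5^2/4 + 32^2/5) - 3*13
     = 0.076923 * 522.946 - 39
     = 1.226603.
Step 4: Ties present; correction factor C = 1 - 6/(12^3 - 12) = 0.996503. Corrected H = 1.226603 / 0.996503 = 1.230906.
Step 5: Under H0, H ~ chi^2(2); p-value = 0.540396.
Step 6: alpha = 0.1. fail to reject H0.

H = 1.2309, df = 2, p = 0.540396, fail to reject H0.


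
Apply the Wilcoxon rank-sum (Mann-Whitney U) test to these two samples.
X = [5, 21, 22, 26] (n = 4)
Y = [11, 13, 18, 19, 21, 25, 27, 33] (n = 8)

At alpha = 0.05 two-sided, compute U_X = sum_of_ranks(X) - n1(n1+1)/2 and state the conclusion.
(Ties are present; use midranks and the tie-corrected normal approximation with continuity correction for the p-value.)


Step 1: Combine and sort all 12 observations; assign midranks.
sorted (value, group): (5,X), (11,Y), (13,Y), (18,Y), (19,Y), (21,X), (21,Y), (22,X), (25,Y), (26,X), (27,Y), (33,Y)
ranks: 5->1, 11->2, 13->3, 18->4, 19->5, 21->6.5, 21->6.5, 22->8, 25->9, 26->10, 27->11, 33->12
Step 2: Rank sum for X: R1 = 1 + 6.5 + 8 + 10 = 25.5.
Step 3: U_X = R1 - n1(n1+1)/2 = 25.5 - 4*5/2 = 25.5 - 10 = 15.5.
       U_Y = n1*n2 - U_X = 32 - 15.5 = 16.5.
Step 4: Ties are present, so use the tie-corrected normal approximation (with continuity correction) for the p-value.
Step 5: p-value = 1.000000; compare to alpha = 0.05. fail to reject H0.

U_X = 15.5, p = 1.000000, fail to reject H0 at alpha = 0.05.


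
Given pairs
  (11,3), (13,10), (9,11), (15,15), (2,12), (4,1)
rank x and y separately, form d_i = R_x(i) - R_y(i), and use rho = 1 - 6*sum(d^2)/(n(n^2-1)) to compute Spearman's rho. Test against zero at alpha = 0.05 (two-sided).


Step 1: Rank x and y separately (midranks; no ties here).
rank(x): 11->4, 13->5, 9->3, 15->6, 2->1, 4->2
rank(y): 3->2, 10->3, 11->4, 15->6, 12->5, 1->1
Step 2: d_i = R_x(i) - R_y(i); compute d_i^2.
  (4-2)^2=4, (5-3)^2=4, (3-4)^2=1, (6-6)^2=0, (1-5)^2=16, (2-1)^2=1
sum(d^2) = 26.
Step 3: rho = 1 - 6*26 / (6*(6^2 - 1)) = 1 - 156/210 = 0.257143.
Step 4: Under H0, t = rho * sqrt((n-2)/(1-rho^2)) = 0.5322 ~ t(4).
Step 5: Two-sided p-value from the t-distribution with 4 df = 0.622787.
Step 6: alpha = 0.05. fail to reject H0.

rho = 0.2571, p = 0.622787, fail to reject H0 at alpha = 0.05.


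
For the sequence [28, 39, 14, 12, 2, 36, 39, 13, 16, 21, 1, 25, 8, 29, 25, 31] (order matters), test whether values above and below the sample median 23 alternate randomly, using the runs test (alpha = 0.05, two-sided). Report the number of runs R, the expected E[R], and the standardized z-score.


Step 1: Compute median = 23; label A = above, B = below.
Labels in order: AABBBAABBBBABAAA  (n_A = 8, n_B = 8)
Step 2: Count runs R = 7.
Step 3: Under H0 (random ordering), E[R] = 2*n_A*n_B/(n_A+n_B) + 1 = 2*8*8/16 + 1 = 9.0000.
        Var[R] = 2*n_A*n_B*(2*n_A*n_B - n_A - n_B) / ((n_A+n_B)^2 * (n_A+n_B-1)) = 14336/3840 = 3.7333.
        SD[R] = 1.9322.
Step 4: Continuity-corrected z = (R + 0.5 - E[R]) / SD[R] = (7 + 0.5 - 9.0000) / 1.9322 = -0.7763.
Step 5: Two-sided p-value via normal approximation = 2*(1 - Phi(|z|)) = 0.437558.
Step 6: alpha = 0.05. fail to reject H0.

R = 7, z = -0.7763, p = 0.437558, fail to reject H0.


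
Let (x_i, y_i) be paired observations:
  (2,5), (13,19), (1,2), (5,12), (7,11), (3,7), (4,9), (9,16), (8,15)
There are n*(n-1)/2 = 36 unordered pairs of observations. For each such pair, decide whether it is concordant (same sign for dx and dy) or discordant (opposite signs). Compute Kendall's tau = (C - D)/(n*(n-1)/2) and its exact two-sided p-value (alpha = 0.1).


Step 1: Enumerate the 36 unordered pairs (i,j) with i<j and classify each by sign(x_j-x_i) * sign(y_j-y_i).
  (1,2):dx=+11,dy=+14->C; (1,3):dx=-1,dy=-3->C; (1,4):dx=+3,dy=+7->C; (1,5):dx=+5,dy=+6->C
  (1,6):dx=+1,dy=+2->C; (1,7):dx=+2,dy=+4->C; (1,8):dx=+7,dy=+11->C; (1,9):dx=+6,dy=+10->C
  (2,3):dx=-12,dy=-17->C; (2,4):dx=-8,dy=-7->C; (2,5):dx=-6,dy=-8->C; (2,6):dx=-10,dy=-12->C
  (2,7):dx=-9,dy=-10->C; (2,8):dx=-4,dy=-3->C; (2,9):dx=-5,dy=-4->C; (3,4):dx=+4,dy=+10->C
  (3,5):dx=+6,dy=+9->C; (3,6):dx=+2,dy=+5->C; (3,7):dx=+3,dy=+7->C; (3,8):dx=+8,dy=+14->C
  (3,9):dx=+7,dy=+13->C; (4,5):dx=+2,dy=-1->D; (4,6):dx=-2,dy=-5->C; (4,7):dx=-1,dy=-3->C
  (4,8):dx=+4,dy=+4->C; (4,9):dx=+3,dy=+3->C; (5,6):dx=-4,dy=-4->C; (5,7):dx=-3,dy=-2->C
  (5,8):dx=+2,dy=+5->C; (5,9):dx=+1,dy=+4->C; (6,7):dx=+1,dy=+2->C; (6,8):dx=+6,dy=+9->C
  (6,9):dx=+5,dy=+8->C; (7,8):dx=+5,dy=+7->C; (7,9):dx=+4,dy=+6->C; (8,9):dx=-1,dy=-1->C
Step 2: C = 35, D = 1, total pairs = 36.
Step 3: tau = (C - D)/(n(n-1)/2) = (35 - 1)/36 = 0.944444.
Step 4: Exact two-sided p-value (enumerate n! = 362880 permutations of y under H0): p = 0.000050.
Step 5: alpha = 0.1. reject H0.

tau_b = 0.9444 (C=35, D=1), p = 0.000050, reject H0.


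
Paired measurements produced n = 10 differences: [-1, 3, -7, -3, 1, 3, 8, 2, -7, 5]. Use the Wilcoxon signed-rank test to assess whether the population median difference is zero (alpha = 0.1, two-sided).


Step 1: Drop any zero differences (none here) and take |d_i|.
|d| = [1, 3, 7, 3, 1, 3, 8, 2, 7, 5]
Step 2: Midrank |d_i| (ties get averaged ranks).
ranks: |1|->1.5, |3|->5, |7|->8.5, |3|->5, |1|->1.5, |3|->5, |8|->10, |2|->3, |7|->8.5, |5|->7
Step 3: Attach original signs; sum ranks with positive sign and with negative sign.
W+ = 5 + 1.5 + 5 + 10 + 3 + 7 = 31.5
W- = 1.5 + 8.5 + 5 + 8.5 = 23.5
(Check: W+ + W- = 55 should equal n(n+1)/2 = 55.)
Step 4: Test statistic W = min(W+, W-) = 23.5.
Step 5: Ties in |d|, so use the tie-corrected normal approximation.
        E[W] = n(n+1)/4 = 10*11/4 = 27.5.
        Tie groups: |d|=1 (t=2), |d|=3 (t=3), |d|=7 (t=2); sum(t^3 - t) = 36.
        Var[W] = n(n+1)(2n+1)/24 - sum(t^3-t)/48 = 2310/24 - 36/48 = 95.5.
        z = (W - E[W]) / sqrt(Var[W]) = (23.5 - 27.5) / 9.7724 = -0.4093.
        Two-sided p = 2*Phi(z) = 0.682308.
Step 6: alpha = 0.1. fail to reject H0.

W+ = 31.5, W- = 23.5, W = min = 23.5, p = 0.682308, fail to reject H0.


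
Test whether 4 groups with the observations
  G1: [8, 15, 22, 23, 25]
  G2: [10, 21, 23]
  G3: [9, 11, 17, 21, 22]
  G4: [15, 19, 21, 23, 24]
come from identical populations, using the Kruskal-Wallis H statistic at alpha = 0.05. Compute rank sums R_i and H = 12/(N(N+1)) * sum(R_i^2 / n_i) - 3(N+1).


Step 1: Combine all N = 18 observations and assign midranks.
sorted (value, group, rank): (8,G1,1), (9,G3,2), (10,G2,3), (11,G3,4), (15,G1,5.5), (15,G4,5.5), (17,G3,7), (19,G4,8), (21,G2,10), (21,G3,10), (21,G4,10), (22,G1,12.5), (22,G3,12.5), (23,G1,15), (23,G2,15), (23,G4,15), (24,G4,17), (25,G1,18)
Step 2: Sum ranks within each group.
R_1 = 52 (n_1 = 5)
R_2 = 28 (n_2 = 3)
R_3 = 35.5 (n_3 = 5)
R_4 = 55.5 (n_4 = 5)
Step 3: H = 12/(N(N+1)) * sum(R_i^2/n_i) - 3(N+1)
     = 12/(18*19) * (52^2/5 + 28^2/3 + 35.5^2/5 + 55.5^2/5) - 3*19
     = 0.035088 * 1670.23 - 57
     = 1.604678.
Step 4: Ties present; correction factor C = 1 - 60/(18^3 - 18) = 0.989680. Corrected H = 1.604678 / 0.989680 = 1.621411.
Step 5: Under H0, H ~ chi^2(3); p-value = 0.654545.
Step 6: alpha = 0.05. fail to reject H0.

H = 1.6214, df = 3, p = 0.654545, fail to reject H0.


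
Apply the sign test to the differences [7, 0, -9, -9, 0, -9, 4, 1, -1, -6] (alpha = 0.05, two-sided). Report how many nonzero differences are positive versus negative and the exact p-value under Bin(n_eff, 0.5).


Step 1: Discard zero differences. Original n = 10; n_eff = number of nonzero differences = 8.
Nonzero differences (with sign): +7, -9, -9, -9, +4, +1, -1, -6
Step 2: Count signs: positive = 3, negative = 5.
Step 3: Under H0: P(positive) = 0.5, so the number of positives S ~ Bin(8, 0.5).
Step 4: Two-sided exact p-value = sum of Bin(8,0.5) probabilities at or below the observed probability = 0.726562.
Step 5: alpha = 0.05. fail to reject H0.

n_eff = 8, pos = 3, neg = 5, p = 0.726562, fail to reject H0.


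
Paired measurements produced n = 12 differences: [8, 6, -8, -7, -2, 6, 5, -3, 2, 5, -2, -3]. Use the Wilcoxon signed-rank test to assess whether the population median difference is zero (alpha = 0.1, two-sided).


Step 1: Drop any zero differences (none here) and take |d_i|.
|d| = [8, 6, 8, 7, 2, 6, 5, 3, 2, 5, 2, 3]
Step 2: Midrank |d_i| (ties get averaged ranks).
ranks: |8|->11.5, |6|->8.5, |8|->11.5, |7|->10, |2|->2, |6|->8.5, |5|->6.5, |3|->4.5, |2|->2, |5|->6.5, |2|->2, |3|->4.5
Step 3: Attach original signs; sum ranks with positive sign and with negative sign.
W+ = 11.5 + 8.5 + 8.5 + 6.5 + 2 + 6.5 = 43.5
W- = 11.5 + 10 + 2 + 4.5 + 2 + 4.5 = 34.5
(Check: W+ + W- = 78 should equal n(n+1)/2 = 78.)
Step 4: Test statistic W = min(W+, W-) = 34.5.
Step 5: Ties in |d|, so use the tie-corrected normal approximation.
        E[W] = n(n+1)/4 = 12*13/4 = 39.
        Tie groups: |d|=2 (t=3), |d|=3 (t=2), |d|=5 (t=2), |d|=6 (t=2), |d|=8 (t=2); sum(t^3 - t) = 48.
        Var[W] = n(n+1)(2n+1)/24 - sum(t^3-t)/48 = 3900/24 - 48/48 = 161.5.
        z = (W - E[W]) / sqrt(Var[W]) = (34.5 - 39) / 12.7083 = -0.3541.
        Two-sided p = 2*Phi(z) = 0.723264.
Step 6: alpha = 0.1. fail to reject H0.

W+ = 43.5, W- = 34.5, W = min = 34.5, p = 0.723264, fail to reject H0.


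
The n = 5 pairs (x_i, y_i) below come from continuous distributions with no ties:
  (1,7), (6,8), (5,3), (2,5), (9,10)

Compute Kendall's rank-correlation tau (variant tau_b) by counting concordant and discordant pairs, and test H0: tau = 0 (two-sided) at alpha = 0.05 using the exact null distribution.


Step 1: Enumerate the 10 unordered pairs (i,j) with i<j and classify each by sign(x_j-x_i) * sign(y_j-y_i).
  (1,2):dx=+5,dy=+1->C; (1,3):dx=+4,dy=-4->D; (1,4):dx=+1,dy=-2->D; (1,5):dx=+8,dy=+3->C
  (2,3):dx=-1,dy=-5->C; (2,4):dx=-4,dy=-3->C; (2,5):dx=+3,dy=+2->C; (3,4):dx=-3,dy=+2->D
  (3,5):dx=+4,dy=+7->C; (4,5):dx=+7,dy=+5->C
Step 2: C = 7, D = 3, total pairs = 10.
Step 3: tau = (C - D)/(n(n-1)/2) = (7 - 3)/10 = 0.400000.
Step 4: Exact two-sided p-value (enumerate n! = 120 permutations of y under H0): p = 0.483333.
Step 5: alpha = 0.05. fail to reject H0.

tau_b = 0.4000 (C=7, D=3), p = 0.483333, fail to reject H0.


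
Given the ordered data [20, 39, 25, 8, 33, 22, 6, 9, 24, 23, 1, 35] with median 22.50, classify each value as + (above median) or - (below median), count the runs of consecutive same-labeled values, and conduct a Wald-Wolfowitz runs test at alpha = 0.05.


Step 1: Compute median = 22.50; label A = above, B = below.
Labels in order: BAABABBBAABA  (n_A = 6, n_B = 6)
Step 2: Count runs R = 8.
Step 3: Under H0 (random ordering), E[R] = 2*n_A*n_B/(n_A+n_B) + 1 = 2*6*6/12 + 1 = 7.0000.
        Var[R] = 2*n_A*n_B*(2*n_A*n_B - n_A - n_B) / ((n_A+n_B)^2 * (n_A+n_B-1)) = 4320/1584 = 2.7273.
        SD[R] = 1.6514.
Step 4: Continuity-corrected z = (R - 0.5 - E[R]) / SD[R] = (8 - 0.5 - 7.0000) / 1.6514 = 0.3028.
Step 5: Two-sided p-value via normal approximation = 2*(1 - Phi(|z|)) = 0.762069.
Step 6: alpha = 0.05. fail to reject H0.

R = 8, z = 0.3028, p = 0.762069, fail to reject H0.


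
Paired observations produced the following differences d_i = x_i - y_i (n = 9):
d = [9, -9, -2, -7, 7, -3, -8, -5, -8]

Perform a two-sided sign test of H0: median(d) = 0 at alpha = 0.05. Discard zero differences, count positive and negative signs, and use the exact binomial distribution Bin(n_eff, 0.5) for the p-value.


Step 1: Discard zero differences. Original n = 9; n_eff = number of nonzero differences = 9.
Nonzero differences (with sign): +9, -9, -2, -7, +7, -3, -8, -5, -8
Step 2: Count signs: positive = 2, negative = 7.
Step 3: Under H0: P(positive) = 0.5, so the number of positives S ~ Bin(9, 0.5).
Step 4: Two-sided exact p-value = sum of Bin(9,0.5) probabilities at or below the observed probability = 0.179688.
Step 5: alpha = 0.05. fail to reject H0.

n_eff = 9, pos = 2, neg = 7, p = 0.179688, fail to reject H0.


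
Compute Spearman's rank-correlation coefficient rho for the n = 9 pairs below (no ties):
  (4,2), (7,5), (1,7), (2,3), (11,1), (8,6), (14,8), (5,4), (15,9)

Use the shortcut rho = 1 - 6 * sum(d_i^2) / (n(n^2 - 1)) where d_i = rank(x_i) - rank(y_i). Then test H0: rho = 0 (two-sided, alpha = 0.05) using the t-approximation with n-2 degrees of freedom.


Step 1: Rank x and y separately (midranks; no ties here).
rank(x): 4->3, 7->5, 1->1, 2->2, 11->7, 8->6, 14->8, 5->4, 15->9
rank(y): 2->2, 5->5, 7->7, 3->3, 1->1, 6->6, 8->8, 4->4, 9->9
Step 2: d_i = R_x(i) - R_y(i); compute d_i^2.
  (3-2)^2=1, (5-5)^2=0, (1-7)^2=36, (2-3)^2=1, (7-1)^2=36, (6-6)^2=0, (8-8)^2=0, (4-4)^2=0, (9-9)^2=0
sum(d^2) = 74.
Step 3: rho = 1 - 6*74 / (9*(9^2 - 1)) = 1 - 444/720 = 0.383333.
Step 4: Under H0, t = rho * sqrt((n-2)/(1-rho^2)) = 1.0981 ~ t(7).
Step 5: Two-sided p-value from the t-distribution with 7 df = 0.308495.
Step 6: alpha = 0.05. fail to reject H0.

rho = 0.3833, p = 0.308495, fail to reject H0 at alpha = 0.05.


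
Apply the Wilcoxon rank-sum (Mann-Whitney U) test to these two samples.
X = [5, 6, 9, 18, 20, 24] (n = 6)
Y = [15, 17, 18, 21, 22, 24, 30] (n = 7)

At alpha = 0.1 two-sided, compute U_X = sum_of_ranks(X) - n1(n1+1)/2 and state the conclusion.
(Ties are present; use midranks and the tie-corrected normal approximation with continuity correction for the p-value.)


Step 1: Combine and sort all 13 observations; assign midranks.
sorted (value, group): (5,X), (6,X), (9,X), (15,Y), (17,Y), (18,X), (18,Y), (20,X), (21,Y), (22,Y), (24,X), (24,Y), (30,Y)
ranks: 5->1, 6->2, 9->3, 15->4, 17->5, 18->6.5, 18->6.5, 20->8, 21->9, 22->10, 24->11.5, 24->11.5, 30->13
Step 2: Rank sum for X: R1 = 1 + 2 + 3 + 6.5 + 8 + 11.5 = 32.
Step 3: U_X = R1 - n1(n1+1)/2 = 32 - 6*7/2 = 32 - 21 = 11.
       U_Y = n1*n2 - U_X = 42 - 11 = 31.
Step 4: Ties are present, so use the tie-corrected normal approximation (with continuity correction) for the p-value.
Step 5: p-value = 0.173549; compare to alpha = 0.1. fail to reject H0.

U_X = 11, p = 0.173549, fail to reject H0 at alpha = 0.1.


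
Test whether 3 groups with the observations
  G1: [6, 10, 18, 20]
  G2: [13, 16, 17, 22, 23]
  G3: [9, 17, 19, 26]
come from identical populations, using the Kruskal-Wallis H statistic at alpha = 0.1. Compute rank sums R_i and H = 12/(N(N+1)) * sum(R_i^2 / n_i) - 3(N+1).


Step 1: Combine all N = 13 observations and assign midranks.
sorted (value, group, rank): (6,G1,1), (9,G3,2), (10,G1,3), (13,G2,4), (16,G2,5), (17,G2,6.5), (17,G3,6.5), (18,G1,8), (19,G3,9), (20,G1,10), (22,G2,11), (23,G2,12), (26,G3,13)
Step 2: Sum ranks within each group.
R_1 = 22 (n_1 = 4)
R_2 = 38.5 (n_2 = 5)
R_3 = 30.5 (n_3 = 4)
Step 3: H = 12/(N(N+1)) * sum(R_i^2/n_i) - 3(N+1)
     = 12/(13*14) * (22^2/4 + 38.5^2/5 + 30.5^2/4) - 3*14
     = 0.065934 * 650.013 - 42
     = 0.857967.
Step 4: Ties present; correction factor C = 1 - 6/(13^3 - 13) = 0.997253. Corrected H = 0.857967 / 0.997253 = 0.860331.
Step 5: Under H0, H ~ chi^2(2); p-value = 0.650402.
Step 6: alpha = 0.1. fail to reject H0.

H = 0.8603, df = 2, p = 0.650402, fail to reject H0.


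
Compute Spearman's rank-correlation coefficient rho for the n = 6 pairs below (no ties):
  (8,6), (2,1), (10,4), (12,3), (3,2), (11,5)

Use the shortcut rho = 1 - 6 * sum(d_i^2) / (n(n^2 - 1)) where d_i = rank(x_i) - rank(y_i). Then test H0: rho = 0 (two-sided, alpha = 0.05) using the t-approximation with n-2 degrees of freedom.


Step 1: Rank x and y separately (midranks; no ties here).
rank(x): 8->3, 2->1, 10->4, 12->6, 3->2, 11->5
rank(y): 6->6, 1->1, 4->4, 3->3, 2->2, 5->5
Step 2: d_i = R_x(i) - R_y(i); compute d_i^2.
  (3-6)^2=9, (1-1)^2=0, (4-4)^2=0, (6-3)^2=9, (2-2)^2=0, (5-5)^2=0
sum(d^2) = 18.
Step 3: rho = 1 - 6*18 / (6*(6^2 - 1)) = 1 - 108/210 = 0.485714.
Step 4: Under H0, t = rho * sqrt((n-2)/(1-rho^2)) = 1.1113 ~ t(4).
Step 5: Two-sided p-value from the t-distribution with 4 df = 0.328723.
Step 6: alpha = 0.05. fail to reject H0.

rho = 0.4857, p = 0.328723, fail to reject H0 at alpha = 0.05.


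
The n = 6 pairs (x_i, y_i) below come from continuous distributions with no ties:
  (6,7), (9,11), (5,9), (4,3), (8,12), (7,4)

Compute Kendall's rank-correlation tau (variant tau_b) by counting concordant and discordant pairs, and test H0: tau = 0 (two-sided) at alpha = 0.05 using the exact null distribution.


Step 1: Enumerate the 15 unordered pairs (i,j) with i<j and classify each by sign(x_j-x_i) * sign(y_j-y_i).
  (1,2):dx=+3,dy=+4->C; (1,3):dx=-1,dy=+2->D; (1,4):dx=-2,dy=-4->C; (1,5):dx=+2,dy=+5->C
  (1,6):dx=+1,dy=-3->D; (2,3):dx=-4,dy=-2->C; (2,4):dx=-5,dy=-8->C; (2,5):dx=-1,dy=+1->D
  (2,6):dx=-2,dy=-7->C; (3,4):dx=-1,dy=-6->C; (3,5):dx=+3,dy=+3->C; (3,6):dx=+2,dy=-5->D
  (4,5):dx=+4,dy=+9->C; (4,6):dx=+3,dy=+1->C; (5,6):dx=-1,dy=-8->C
Step 2: C = 11, D = 4, total pairs = 15.
Step 3: tau = (C - D)/(n(n-1)/2) = (11 - 4)/15 = 0.466667.
Step 4: Exact two-sided p-value (enumerate n! = 720 permutations of y under H0): p = 0.272222.
Step 5: alpha = 0.05. fail to reject H0.

tau_b = 0.4667 (C=11, D=4), p = 0.272222, fail to reject H0.


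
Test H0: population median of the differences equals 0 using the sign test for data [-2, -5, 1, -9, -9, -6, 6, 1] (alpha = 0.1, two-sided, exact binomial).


Step 1: Discard zero differences. Original n = 8; n_eff = number of nonzero differences = 8.
Nonzero differences (with sign): -2, -5, +1, -9, -9, -6, +6, +1
Step 2: Count signs: positive = 3, negative = 5.
Step 3: Under H0: P(positive) = 0.5, so the number of positives S ~ Bin(8, 0.5).
Step 4: Two-sided exact p-value = sum of Bin(8,0.5) probabilities at or below the observed probability = 0.726562.
Step 5: alpha = 0.1. fail to reject H0.

n_eff = 8, pos = 3, neg = 5, p = 0.726562, fail to reject H0.


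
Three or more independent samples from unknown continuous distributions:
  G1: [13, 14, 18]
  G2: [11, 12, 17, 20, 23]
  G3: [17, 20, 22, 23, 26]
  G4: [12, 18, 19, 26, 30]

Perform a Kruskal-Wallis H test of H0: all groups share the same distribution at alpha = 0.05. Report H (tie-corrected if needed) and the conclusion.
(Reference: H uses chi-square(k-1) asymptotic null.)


Step 1: Combine all N = 18 observations and assign midranks.
sorted (value, group, rank): (11,G2,1), (12,G2,2.5), (12,G4,2.5), (13,G1,4), (14,G1,5), (17,G2,6.5), (17,G3,6.5), (18,G1,8.5), (18,G4,8.5), (19,G4,10), (20,G2,11.5), (20,G3,11.5), (22,G3,13), (23,G2,14.5), (23,G3,14.5), (26,G3,16.5), (26,G4,16.5), (30,G4,18)
Step 2: Sum ranks within each group.
R_1 = 17.5 (n_1 = 3)
R_2 = 36 (n_2 = 5)
R_3 = 62 (n_3 = 5)
R_4 = 55.5 (n_4 = 5)
Step 3: H = 12/(N(N+1)) * sum(R_i^2/n_i) - 3(N+1)
     = 12/(18*19) * (17.5^2/3 + 36^2/5 + 62^2/5 + 55.5^2/5) - 3*19
     = 0.035088 * 1746.13 - 57
     = 4.267836.
Step 4: Ties present; correction factor C = 1 - 36/(18^3 - 18) = 0.993808. Corrected H = 4.267836 / 0.993808 = 4.294427.
Step 5: Under H0, H ~ chi^2(3); p-value = 0.231376.
Step 6: alpha = 0.05. fail to reject H0.

H = 4.2944, df = 3, p = 0.231376, fail to reject H0.


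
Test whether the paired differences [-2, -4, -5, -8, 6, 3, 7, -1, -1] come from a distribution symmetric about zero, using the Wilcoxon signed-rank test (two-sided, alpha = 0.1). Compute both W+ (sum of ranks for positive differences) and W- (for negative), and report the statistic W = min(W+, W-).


Step 1: Drop any zero differences (none here) and take |d_i|.
|d| = [2, 4, 5, 8, 6, 3, 7, 1, 1]
Step 2: Midrank |d_i| (ties get averaged ranks).
ranks: |2|->3, |4|->5, |5|->6, |8|->9, |6|->7, |3|->4, |7|->8, |1|->1.5, |1|->1.5
Step 3: Attach original signs; sum ranks with positive sign and with negative sign.
W+ = 7 + 4 + 8 = 19
W- = 3 + 5 + 6 + 9 + 1.5 + 1.5 = 26
(Check: W+ + W- = 45 should equal n(n+1)/2 = 45.)
Step 4: Test statistic W = min(W+, W-) = 19.
Step 5: Ties in |d|, so use the tie-corrected normal approximation.
        E[W] = n(n+1)/4 = 9*10/4 = 22.5.
        Tie groups: |d|=1 (t=2); sum(t^3 - t) = 6.
        Var[W] = n(n+1)(2n+1)/24 - sum(t^3-t)/48 = 1710/24 - 6/48 = 71.125.
        z = (W - E[W]) / sqrt(Var[W]) = (19 - 22.5) / 8.4336 = -0.4150.
        Two-sided p = 2*Phi(z) = 0.678136.
Step 6: alpha = 0.1. fail to reject H0.

W+ = 19, W- = 26, W = min = 19, p = 0.678136, fail to reject H0.


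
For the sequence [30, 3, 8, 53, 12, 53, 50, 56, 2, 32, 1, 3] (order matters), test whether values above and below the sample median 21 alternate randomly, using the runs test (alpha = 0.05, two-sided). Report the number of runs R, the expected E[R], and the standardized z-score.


Step 1: Compute median = 21; label A = above, B = below.
Labels in order: ABBABAAABABB  (n_A = 6, n_B = 6)
Step 2: Count runs R = 8.
Step 3: Under H0 (random ordering), E[R] = 2*n_A*n_B/(n_A+n_B) + 1 = 2*6*6/12 + 1 = 7.0000.
        Var[R] = 2*n_A*n_B*(2*n_A*n_B - n_A - n_B) / ((n_A+n_B)^2 * (n_A+n_B-1)) = 4320/1584 = 2.7273.
        SD[R] = 1.6514.
Step 4: Continuity-corrected z = (R - 0.5 - E[R]) / SD[R] = (8 - 0.5 - 7.0000) / 1.6514 = 0.3028.
Step 5: Two-sided p-value via normal approximation = 2*(1 - Phi(|z|)) = 0.762069.
Step 6: alpha = 0.05. fail to reject H0.

R = 8, z = 0.3028, p = 0.762069, fail to reject H0.


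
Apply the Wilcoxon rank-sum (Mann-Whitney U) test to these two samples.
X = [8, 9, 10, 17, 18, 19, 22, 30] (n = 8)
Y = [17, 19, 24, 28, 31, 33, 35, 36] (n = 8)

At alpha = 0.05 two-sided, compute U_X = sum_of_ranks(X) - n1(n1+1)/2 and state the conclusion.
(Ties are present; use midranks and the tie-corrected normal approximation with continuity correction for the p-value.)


Step 1: Combine and sort all 16 observations; assign midranks.
sorted (value, group): (8,X), (9,X), (10,X), (17,X), (17,Y), (18,X), (19,X), (19,Y), (22,X), (24,Y), (28,Y), (30,X), (31,Y), (33,Y), (35,Y), (36,Y)
ranks: 8->1, 9->2, 10->3, 17->4.5, 17->4.5, 18->6, 19->7.5, 19->7.5, 22->9, 24->10, 28->11, 30->12, 31->13, 33->14, 35->15, 36->16
Step 2: Rank sum for X: R1 = 1 + 2 + 3 + 4.5 + 6 + 7.5 + 9 + 12 = 45.
Step 3: U_X = R1 - n1(n1+1)/2 = 45 - 8*9/2 = 45 - 36 = 9.
       U_Y = n1*n2 - U_X = 64 - 9 = 55.
Step 4: Ties are present, so use the tie-corrected normal approximation (with continuity correction) for the p-value.
Step 5: p-value = 0.017959; compare to alpha = 0.05. reject H0.

U_X = 9, p = 0.017959, reject H0 at alpha = 0.05.


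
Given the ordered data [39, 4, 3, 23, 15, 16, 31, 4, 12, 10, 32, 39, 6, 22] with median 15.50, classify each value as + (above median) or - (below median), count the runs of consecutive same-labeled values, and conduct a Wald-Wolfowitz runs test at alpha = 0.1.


Step 1: Compute median = 15.50; label A = above, B = below.
Labels in order: ABBABAABBBAABA  (n_A = 7, n_B = 7)
Step 2: Count runs R = 9.
Step 3: Under H0 (random ordering), E[R] = 2*n_A*n_B/(n_A+n_B) + 1 = 2*7*7/14 + 1 = 8.0000.
        Var[R] = 2*n_A*n_B*(2*n_A*n_B - n_A - n_B) / ((n_A+n_B)^2 * (n_A+n_B-1)) = 8232/2548 = 3.2308.
        SD[R] = 1.7974.
Step 4: Continuity-corrected z = (R - 0.5 - E[R]) / SD[R] = (9 - 0.5 - 8.0000) / 1.7974 = 0.2782.
Step 5: Two-sided p-value via normal approximation = 2*(1 - Phi(|z|)) = 0.780879.
Step 6: alpha = 0.1. fail to reject H0.

R = 9, z = 0.2782, p = 0.780879, fail to reject H0.


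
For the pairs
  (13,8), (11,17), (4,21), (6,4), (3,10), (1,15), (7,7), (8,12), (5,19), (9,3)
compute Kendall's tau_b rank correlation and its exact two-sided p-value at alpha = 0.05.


Step 1: Enumerate the 45 unordered pairs (i,j) with i<j and classify each by sign(x_j-x_i) * sign(y_j-y_i).
  (1,2):dx=-2,dy=+9->D; (1,3):dx=-9,dy=+13->D; (1,4):dx=-7,dy=-4->C; (1,5):dx=-10,dy=+2->D
  (1,6):dx=-12,dy=+7->D; (1,7):dx=-6,dy=-1->C; (1,8):dx=-5,dy=+4->D; (1,9):dx=-8,dy=+11->D
  (1,10):dx=-4,dy=-5->C; (2,3):dx=-7,dy=+4->D; (2,4):dx=-5,dy=-13->C; (2,5):dx=-8,dy=-7->C
  (2,6):dx=-10,dy=-2->C; (2,7):dx=-4,dy=-10->C; (2,8):dx=-3,dy=-5->C; (2,9):dx=-6,dy=+2->D
  (2,10):dx=-2,dy=-14->C; (3,4):dx=+2,dy=-17->D; (3,5):dx=-1,dy=-11->C; (3,6):dx=-3,dy=-6->C
  (3,7):dx=+3,dy=-14->D; (3,8):dx=+4,dy=-9->D; (3,9):dx=+1,dy=-2->D; (3,10):dx=+5,dy=-18->D
  (4,5):dx=-3,dy=+6->D; (4,6):dx=-5,dy=+11->D; (4,7):dx=+1,dy=+3->C; (4,8):dx=+2,dy=+8->C
  (4,9):dx=-1,dy=+15->D; (4,10):dx=+3,dy=-1->D; (5,6):dx=-2,dy=+5->D; (5,7):dx=+4,dy=-3->D
  (5,8):dx=+5,dy=+2->C; (5,9):dx=+2,dy=+9->C; (5,10):dx=+6,dy=-7->D; (6,7):dx=+6,dy=-8->D
  (6,8):dx=+7,dy=-3->D; (6,9):dx=+4,dy=+4->C; (6,10):dx=+8,dy=-12->D; (7,8):dx=+1,dy=+5->C
  (7,9):dx=-2,dy=+12->D; (7,10):dx=+2,dy=-4->D; (8,9):dx=-3,dy=+7->D; (8,10):dx=+1,dy=-9->D
  (9,10):dx=+4,dy=-16->D
Step 2: C = 17, D = 28, total pairs = 45.
Step 3: tau = (C - D)/(n(n-1)/2) = (17 - 28)/45 = -0.244444.
Step 4: Exact two-sided p-value (enumerate n! = 3628800 permutations of y under H0): p = 0.380720.
Step 5: alpha = 0.05. fail to reject H0.

tau_b = -0.2444 (C=17, D=28), p = 0.380720, fail to reject H0.
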